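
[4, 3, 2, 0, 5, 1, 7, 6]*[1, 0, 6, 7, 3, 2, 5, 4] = [3, 7, 6, 1, 2, 0, 4, 5]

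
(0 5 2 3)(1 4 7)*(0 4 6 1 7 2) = (0 5)(1 6)(2 3 4)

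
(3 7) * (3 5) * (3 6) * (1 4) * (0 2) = (0 2)(1 4)(3 7 5 6)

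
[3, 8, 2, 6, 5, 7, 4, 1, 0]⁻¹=[8, 7, 2, 0, 6, 4, 3, 5, 1]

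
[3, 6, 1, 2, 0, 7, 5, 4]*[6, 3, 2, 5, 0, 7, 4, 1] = [5, 4, 3, 2, 6, 1, 7, 0]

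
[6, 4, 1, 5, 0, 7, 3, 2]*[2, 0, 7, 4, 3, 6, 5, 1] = [5, 3, 0, 6, 2, 1, 4, 7]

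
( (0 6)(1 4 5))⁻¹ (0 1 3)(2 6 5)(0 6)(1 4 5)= (0 1 2)(3 6 4)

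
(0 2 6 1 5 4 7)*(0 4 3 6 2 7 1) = (0 7 4 1 5 3 6)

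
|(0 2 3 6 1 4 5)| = 7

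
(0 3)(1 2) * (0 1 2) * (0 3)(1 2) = (1 3 2)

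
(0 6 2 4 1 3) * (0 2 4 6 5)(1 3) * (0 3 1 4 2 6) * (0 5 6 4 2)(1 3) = (0 6)(1 2 5)(3 4)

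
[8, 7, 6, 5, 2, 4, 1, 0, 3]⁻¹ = [7, 6, 4, 8, 5, 3, 2, 1, 0]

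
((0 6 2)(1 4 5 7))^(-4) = (0 2 6)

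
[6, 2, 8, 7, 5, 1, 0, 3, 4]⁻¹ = [6, 5, 1, 7, 8, 4, 0, 3, 2]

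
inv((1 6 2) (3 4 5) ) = (1 2 6) (3 5 4) 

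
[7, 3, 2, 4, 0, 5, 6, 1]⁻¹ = [4, 7, 2, 1, 3, 5, 6, 0]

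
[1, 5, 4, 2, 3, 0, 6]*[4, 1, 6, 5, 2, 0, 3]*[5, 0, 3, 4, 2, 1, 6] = [0, 5, 3, 6, 1, 2, 4]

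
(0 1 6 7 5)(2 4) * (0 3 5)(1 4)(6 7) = (0 4 2 1 7)(3 5)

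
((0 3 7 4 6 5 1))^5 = (0 5 4 3 1 6 7)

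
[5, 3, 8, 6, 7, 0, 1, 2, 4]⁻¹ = [5, 6, 7, 1, 8, 0, 3, 4, 2]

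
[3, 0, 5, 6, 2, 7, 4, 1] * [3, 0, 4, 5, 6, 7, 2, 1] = [5, 3, 7, 2, 4, 1, 6, 0]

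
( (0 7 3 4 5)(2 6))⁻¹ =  (0 5 4 3 7)(2 6)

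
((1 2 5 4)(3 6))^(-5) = (1 4 5 2)(3 6)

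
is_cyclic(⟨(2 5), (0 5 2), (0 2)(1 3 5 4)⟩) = no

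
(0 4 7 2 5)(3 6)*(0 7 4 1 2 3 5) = (0 1 2)(3 6 5 7)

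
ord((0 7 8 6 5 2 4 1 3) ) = 9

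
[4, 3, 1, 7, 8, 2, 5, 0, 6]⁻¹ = [7, 2, 5, 1, 0, 6, 8, 3, 4]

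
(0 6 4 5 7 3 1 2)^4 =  (0 7)(1 4)(2 5)(3 6)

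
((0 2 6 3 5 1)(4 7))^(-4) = (0 6 5)(1 2 3)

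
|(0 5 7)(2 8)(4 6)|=6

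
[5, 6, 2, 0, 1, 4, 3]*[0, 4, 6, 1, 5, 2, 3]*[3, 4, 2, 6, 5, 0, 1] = [2, 6, 1, 3, 5, 0, 4]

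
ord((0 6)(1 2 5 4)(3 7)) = 4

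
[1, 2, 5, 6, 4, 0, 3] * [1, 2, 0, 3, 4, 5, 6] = [2, 0, 5, 6, 4, 1, 3]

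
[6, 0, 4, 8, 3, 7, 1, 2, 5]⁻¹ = [1, 6, 7, 4, 2, 8, 0, 5, 3]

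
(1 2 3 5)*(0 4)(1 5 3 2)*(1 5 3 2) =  (0 4)(1 5 3 2)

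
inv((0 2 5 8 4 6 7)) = (0 7 6 4 8 5 2)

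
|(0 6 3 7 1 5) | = 6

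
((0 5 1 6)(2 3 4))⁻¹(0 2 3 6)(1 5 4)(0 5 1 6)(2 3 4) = (0 5 3 4)(1 2 6)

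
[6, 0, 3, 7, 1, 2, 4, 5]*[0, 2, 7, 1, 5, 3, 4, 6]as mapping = [0→4, 1→0, 2→1, 3→6, 4→2, 5→7, 6→5, 7→3]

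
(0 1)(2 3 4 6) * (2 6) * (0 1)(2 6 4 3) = (4 6)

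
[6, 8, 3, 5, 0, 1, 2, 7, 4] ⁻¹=[4, 5, 6, 2, 8, 3, 0, 7, 1] 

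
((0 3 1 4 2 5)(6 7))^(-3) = (0 4)(1 5)(2 3)(6 7)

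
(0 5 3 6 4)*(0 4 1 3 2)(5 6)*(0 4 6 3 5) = (0 3)(1 5 2 4 6)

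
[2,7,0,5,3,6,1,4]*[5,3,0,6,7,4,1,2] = [0,2,5,4,6,1,3,7]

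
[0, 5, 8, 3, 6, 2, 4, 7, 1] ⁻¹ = [0, 8, 5, 3, 6, 1, 4, 7, 2] 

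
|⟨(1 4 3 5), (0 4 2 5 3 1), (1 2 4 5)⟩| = 720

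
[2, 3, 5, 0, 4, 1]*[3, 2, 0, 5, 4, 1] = [0, 5, 1, 3, 4, 2]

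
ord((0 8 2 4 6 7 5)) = 7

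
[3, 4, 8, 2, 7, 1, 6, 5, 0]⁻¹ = [8, 5, 3, 0, 1, 7, 6, 4, 2]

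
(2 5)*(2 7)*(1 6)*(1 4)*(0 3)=(0 3)(1 6 4)(2 5 7)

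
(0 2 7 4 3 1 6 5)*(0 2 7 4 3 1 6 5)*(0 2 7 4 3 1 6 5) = (0 4 6 2 3 5 7 1)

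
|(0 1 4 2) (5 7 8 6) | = 4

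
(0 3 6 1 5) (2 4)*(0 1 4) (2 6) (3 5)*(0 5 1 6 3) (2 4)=(0 1) (2 5 6) (3 4) 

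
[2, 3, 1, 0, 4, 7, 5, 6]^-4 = [0, 1, 2, 3, 4, 6, 7, 5]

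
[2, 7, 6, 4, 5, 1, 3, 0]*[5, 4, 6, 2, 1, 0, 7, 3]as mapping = [0→6, 1→3, 2→7, 3→1, 4→0, 5→4, 6→2, 7→5]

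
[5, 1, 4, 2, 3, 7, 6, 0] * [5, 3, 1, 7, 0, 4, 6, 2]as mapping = [0→4, 1→3, 2→0, 3→1, 4→7, 5→2, 6→6, 7→5]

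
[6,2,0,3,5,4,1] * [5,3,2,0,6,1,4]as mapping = [0→4,1→2,2→5,3→0,4→1,5→6,6→3]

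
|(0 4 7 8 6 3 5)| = 7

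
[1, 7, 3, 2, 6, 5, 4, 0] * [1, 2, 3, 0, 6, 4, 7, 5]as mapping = [0→2, 1→5, 2→0, 3→3, 4→7, 5→4, 6→6, 7→1]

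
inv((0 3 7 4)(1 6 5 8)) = (0 4 7 3)(1 8 5 6)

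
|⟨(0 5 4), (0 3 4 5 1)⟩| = 60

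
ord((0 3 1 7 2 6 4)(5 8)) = 14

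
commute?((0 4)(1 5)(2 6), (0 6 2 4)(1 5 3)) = no:(0 4)(1 5)(2 6)*(0 6 2 4)(1 5 3) = (1 3)(4 6), (0 6 2 4)(1 5 3)*(0 4)(1 5)(2 6) = (0 2)(3 5)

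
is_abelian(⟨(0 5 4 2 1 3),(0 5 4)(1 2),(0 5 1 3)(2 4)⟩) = no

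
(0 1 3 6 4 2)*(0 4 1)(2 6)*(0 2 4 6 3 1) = (0 2 6)(3 4)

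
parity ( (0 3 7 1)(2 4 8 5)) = even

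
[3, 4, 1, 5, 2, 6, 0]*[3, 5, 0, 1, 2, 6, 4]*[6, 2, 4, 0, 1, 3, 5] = [2, 4, 3, 5, 6, 1, 0]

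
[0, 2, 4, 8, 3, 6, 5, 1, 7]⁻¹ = [0, 7, 1, 4, 2, 6, 5, 8, 3]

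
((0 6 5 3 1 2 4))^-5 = (0 5 1 4 6 3 2)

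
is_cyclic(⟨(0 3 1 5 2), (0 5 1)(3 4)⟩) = no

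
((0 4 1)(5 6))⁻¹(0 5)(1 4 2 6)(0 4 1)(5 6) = (0 1 2 5)(4 6)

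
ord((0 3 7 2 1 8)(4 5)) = 6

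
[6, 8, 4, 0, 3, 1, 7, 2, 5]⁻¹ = [3, 5, 7, 4, 2, 8, 0, 6, 1]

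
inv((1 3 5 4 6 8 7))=(1 7 8 6 4 5 3)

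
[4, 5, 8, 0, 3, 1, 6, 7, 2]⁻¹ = [3, 5, 8, 4, 0, 1, 6, 7, 2]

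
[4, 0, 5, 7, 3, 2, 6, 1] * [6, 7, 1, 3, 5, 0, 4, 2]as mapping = [0→5, 1→6, 2→0, 3→2, 4→3, 5→1, 6→4, 7→7]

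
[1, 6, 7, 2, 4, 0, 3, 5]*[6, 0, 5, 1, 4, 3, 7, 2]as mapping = [0→0, 1→7, 2→2, 3→5, 4→4, 5→6, 6→1, 7→3]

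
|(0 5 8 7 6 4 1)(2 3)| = 14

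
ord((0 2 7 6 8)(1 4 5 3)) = 20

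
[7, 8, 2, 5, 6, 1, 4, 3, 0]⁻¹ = [8, 5, 2, 7, 6, 3, 4, 0, 1]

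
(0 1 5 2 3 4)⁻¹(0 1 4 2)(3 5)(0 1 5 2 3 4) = (0 3 1 5)(2 4)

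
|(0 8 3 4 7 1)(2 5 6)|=6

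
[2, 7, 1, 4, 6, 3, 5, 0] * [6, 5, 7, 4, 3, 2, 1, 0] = [7, 0, 5, 3, 1, 4, 2, 6]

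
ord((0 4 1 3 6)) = 5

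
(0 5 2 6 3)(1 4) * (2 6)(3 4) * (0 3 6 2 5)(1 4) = (1 6)(2 5)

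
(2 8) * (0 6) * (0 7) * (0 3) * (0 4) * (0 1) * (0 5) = (0 6 7 3 4 1 5)(2 8)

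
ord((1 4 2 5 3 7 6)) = 7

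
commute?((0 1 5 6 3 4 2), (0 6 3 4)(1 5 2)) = no:(0 1 5 6 3 4 2)*(0 6 3 4)(1 5 2) = (0 5 3)(1 2 6 4), (0 6 3 4)(1 5 2)*(0 1 5 6 3 4 2) = (0 3 2 5)(1 6 4)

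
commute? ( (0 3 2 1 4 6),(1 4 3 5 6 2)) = no: (0 3 2 1 4 6)*(1 4 3 5 6 2) = (0 5 6)(1 3)(2 4),(1 4 3 5 6 2)*(0 3 2 1 4 6) = (0 3 5)(1 6)(2 4)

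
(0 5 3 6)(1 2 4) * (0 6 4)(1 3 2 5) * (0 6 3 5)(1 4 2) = (0 4 5 1)(2 6 3)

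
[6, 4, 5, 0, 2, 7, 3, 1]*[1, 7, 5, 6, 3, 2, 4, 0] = [4, 3, 2, 1, 5, 0, 6, 7]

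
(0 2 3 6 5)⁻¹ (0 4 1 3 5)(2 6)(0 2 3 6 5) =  (0 2 4 1 6)(3 5)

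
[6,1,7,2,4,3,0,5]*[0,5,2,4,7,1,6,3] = [6,5,3,2,7,4,0,1]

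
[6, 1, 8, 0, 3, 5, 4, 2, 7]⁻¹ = [3, 1, 7, 4, 6, 5, 0, 8, 2]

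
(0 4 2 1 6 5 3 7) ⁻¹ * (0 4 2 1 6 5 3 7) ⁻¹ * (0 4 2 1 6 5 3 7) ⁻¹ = (0 5 2 7 6 4 3 1) 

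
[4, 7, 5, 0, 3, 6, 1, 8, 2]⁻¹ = [3, 6, 8, 4, 0, 2, 5, 1, 7]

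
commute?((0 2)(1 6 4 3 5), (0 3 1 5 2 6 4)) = no:(0 2)(1 6 4 3 5)*(0 3 1 5 2 6 4) = (0 6)(1 4)(2 3), (0 3 1 5 2 6 4)*(0 2)(1 6 4 3 5) = (0 5)(2 4)(3 6)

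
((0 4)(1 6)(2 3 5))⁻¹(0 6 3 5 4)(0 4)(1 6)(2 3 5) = (0 4 1 5 2)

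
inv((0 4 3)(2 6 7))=(0 3 4)(2 7 6)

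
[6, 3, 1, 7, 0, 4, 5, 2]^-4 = [0, 1, 2, 3, 4, 5, 6, 7]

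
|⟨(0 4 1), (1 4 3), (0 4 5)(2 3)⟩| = 720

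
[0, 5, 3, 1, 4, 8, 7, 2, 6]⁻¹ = [0, 3, 7, 2, 4, 1, 8, 6, 5]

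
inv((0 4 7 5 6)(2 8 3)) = (0 6 5 7 4)(2 3 8)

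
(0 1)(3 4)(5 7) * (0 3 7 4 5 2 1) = (1 3 5 4 7 2)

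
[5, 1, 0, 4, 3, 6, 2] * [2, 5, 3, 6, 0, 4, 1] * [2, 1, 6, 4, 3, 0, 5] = [3, 0, 6, 2, 5, 1, 4]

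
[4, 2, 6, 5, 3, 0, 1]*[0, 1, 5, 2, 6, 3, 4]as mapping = [0→6, 1→5, 2→4, 3→3, 4→2, 5→0, 6→1]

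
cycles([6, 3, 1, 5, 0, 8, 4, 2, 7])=(0 6 4)(1 3 5 8 7 2)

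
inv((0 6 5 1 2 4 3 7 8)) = (0 8 7 3 4 2 1 5 6)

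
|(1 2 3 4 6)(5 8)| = 10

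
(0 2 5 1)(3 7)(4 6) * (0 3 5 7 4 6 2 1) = (0 1 3 4 2 7 5)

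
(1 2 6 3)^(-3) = (1 2 6 3)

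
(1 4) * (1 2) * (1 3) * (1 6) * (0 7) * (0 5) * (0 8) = (0 7 5 8)(1 4 2 3 6)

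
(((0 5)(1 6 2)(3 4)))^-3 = (0 5)(3 4)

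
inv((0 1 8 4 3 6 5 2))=(0 2 5 6 3 4 8 1)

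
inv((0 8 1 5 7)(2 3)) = (0 7 5 1 8)(2 3)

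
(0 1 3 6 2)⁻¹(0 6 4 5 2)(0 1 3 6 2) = (0 1 2 4 5)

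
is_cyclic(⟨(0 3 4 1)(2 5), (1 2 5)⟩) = no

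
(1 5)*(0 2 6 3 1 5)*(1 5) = (0 2 6 3 5 1)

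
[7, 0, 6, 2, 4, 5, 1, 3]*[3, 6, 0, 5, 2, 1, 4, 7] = [7, 3, 4, 0, 2, 1, 6, 5]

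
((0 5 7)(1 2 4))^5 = (0 7 5)(1 4 2)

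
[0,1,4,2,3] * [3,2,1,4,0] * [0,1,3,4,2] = [4,3,0,1,2]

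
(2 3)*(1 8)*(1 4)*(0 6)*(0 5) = (0 6 5)(1 8 4)(2 3)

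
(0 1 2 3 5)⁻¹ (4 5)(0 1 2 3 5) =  (0 4)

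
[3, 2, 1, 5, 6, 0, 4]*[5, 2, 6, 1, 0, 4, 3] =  [1, 6, 2, 4, 3, 5, 0]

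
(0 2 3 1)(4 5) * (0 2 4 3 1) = (0 4 5 3)(1 2)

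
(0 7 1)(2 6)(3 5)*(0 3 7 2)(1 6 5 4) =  (0 2 5 7 6)(1 3 4)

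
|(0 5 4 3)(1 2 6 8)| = 4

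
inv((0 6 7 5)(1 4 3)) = (0 5 7 6)(1 3 4)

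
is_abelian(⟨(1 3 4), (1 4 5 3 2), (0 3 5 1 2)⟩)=no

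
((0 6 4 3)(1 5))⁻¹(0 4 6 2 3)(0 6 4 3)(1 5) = (0 6 3 4 2)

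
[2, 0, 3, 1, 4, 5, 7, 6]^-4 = [0, 1, 2, 3, 4, 5, 6, 7]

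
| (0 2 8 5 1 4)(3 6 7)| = 6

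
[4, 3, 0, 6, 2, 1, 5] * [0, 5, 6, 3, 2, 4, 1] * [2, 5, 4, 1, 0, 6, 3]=[4, 1, 2, 5, 3, 6, 0]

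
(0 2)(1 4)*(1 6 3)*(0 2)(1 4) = (3 4 6)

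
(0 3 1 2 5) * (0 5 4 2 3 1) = (0 1 3)(2 4)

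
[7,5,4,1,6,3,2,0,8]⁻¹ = [7,3,6,5,2,1,4,0,8]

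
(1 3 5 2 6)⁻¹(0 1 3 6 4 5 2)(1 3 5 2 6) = (0 3 5 1 4 2 6)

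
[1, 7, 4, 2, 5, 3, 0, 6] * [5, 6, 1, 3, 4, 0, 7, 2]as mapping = [0→6, 1→2, 2→4, 3→1, 4→0, 5→3, 6→5, 7→7]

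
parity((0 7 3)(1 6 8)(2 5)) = odd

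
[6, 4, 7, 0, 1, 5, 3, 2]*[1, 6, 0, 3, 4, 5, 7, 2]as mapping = [0→7, 1→4, 2→2, 3→1, 4→6, 5→5, 6→3, 7→0]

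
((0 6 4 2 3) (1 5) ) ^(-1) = (0 3 2 4 6) (1 5) 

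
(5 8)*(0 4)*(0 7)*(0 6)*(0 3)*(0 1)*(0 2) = (0 4 7 6 3 1 2)(5 8)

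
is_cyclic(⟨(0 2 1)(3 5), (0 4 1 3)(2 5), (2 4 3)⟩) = no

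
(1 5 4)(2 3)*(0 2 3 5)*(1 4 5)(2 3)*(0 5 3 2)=(0 2 1 5 3)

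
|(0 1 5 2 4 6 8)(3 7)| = 14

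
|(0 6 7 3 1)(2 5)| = 10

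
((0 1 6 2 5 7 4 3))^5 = (0 7 6 3 5 1 4 2)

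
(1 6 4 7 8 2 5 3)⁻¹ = (1 3 5 2 8 7 4 6)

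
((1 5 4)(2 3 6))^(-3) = ()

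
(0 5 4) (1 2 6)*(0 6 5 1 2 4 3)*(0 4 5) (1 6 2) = (0 6 1 5 3 4 2) 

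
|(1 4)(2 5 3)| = 6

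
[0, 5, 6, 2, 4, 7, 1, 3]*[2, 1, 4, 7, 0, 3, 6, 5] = [2, 3, 6, 4, 0, 5, 1, 7]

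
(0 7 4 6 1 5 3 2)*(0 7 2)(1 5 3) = (0 2 7 4 6 5 1 3)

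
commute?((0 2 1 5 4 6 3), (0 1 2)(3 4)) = no:(0 2 1 5 4 6 3)*(0 1 2)(3 4) = (1 5 3)(4 6), (0 1 2)(3 4)*(0 2 1 5 4 6 3) = (0 5 4)(3 6)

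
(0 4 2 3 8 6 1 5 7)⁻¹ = (0 7 5 1 6 8 3 2 4)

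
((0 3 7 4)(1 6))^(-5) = (0 4 7 3)(1 6)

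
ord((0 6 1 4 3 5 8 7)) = 8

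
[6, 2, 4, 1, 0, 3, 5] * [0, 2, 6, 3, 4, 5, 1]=[1, 6, 4, 2, 0, 3, 5]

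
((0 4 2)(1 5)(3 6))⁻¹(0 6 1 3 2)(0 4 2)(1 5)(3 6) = (0 4 3 5 6)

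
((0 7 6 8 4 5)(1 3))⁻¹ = (0 5 4 8 6 7)(1 3)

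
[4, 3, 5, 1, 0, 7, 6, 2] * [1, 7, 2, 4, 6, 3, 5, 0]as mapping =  [0→6, 1→4, 2→3, 3→7, 4→1, 5→0, 6→5, 7→2]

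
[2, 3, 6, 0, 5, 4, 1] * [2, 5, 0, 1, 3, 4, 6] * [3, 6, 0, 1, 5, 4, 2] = [3, 6, 2, 0, 5, 1, 4]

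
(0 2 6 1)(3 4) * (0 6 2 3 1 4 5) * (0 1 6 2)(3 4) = (0 4 6 3 5 1 2)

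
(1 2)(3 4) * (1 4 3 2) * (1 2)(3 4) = (1 2 3 4)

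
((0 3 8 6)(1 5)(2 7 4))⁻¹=(0 6 8 3)(1 5)(2 4 7)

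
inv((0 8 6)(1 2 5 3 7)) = (0 6 8)(1 7 3 5 2)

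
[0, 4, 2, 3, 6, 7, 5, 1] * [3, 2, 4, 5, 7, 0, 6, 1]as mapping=[0→3, 1→7, 2→4, 3→5, 4→6, 5→1, 6→0, 7→2]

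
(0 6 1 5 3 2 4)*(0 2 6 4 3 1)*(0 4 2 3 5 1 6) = (0 2 5 6 4 3)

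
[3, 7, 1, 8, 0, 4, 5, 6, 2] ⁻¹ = [4, 2, 8, 0, 5, 6, 7, 1, 3] 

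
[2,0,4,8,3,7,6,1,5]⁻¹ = [1,7,0,4,2,8,6,5,3]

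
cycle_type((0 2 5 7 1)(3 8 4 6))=4.5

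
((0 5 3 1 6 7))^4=(0 6 3)(1 5 7)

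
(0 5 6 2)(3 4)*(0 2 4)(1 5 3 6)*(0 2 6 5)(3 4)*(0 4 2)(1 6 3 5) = (0 2 3)(1 4)(5 6)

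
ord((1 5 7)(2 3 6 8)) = 12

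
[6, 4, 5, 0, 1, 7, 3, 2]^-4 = [3, 1, 7, 6, 4, 2, 0, 5]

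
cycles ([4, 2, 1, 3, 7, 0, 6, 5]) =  (0 4 7 5)(1 2)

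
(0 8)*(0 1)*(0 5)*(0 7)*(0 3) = (0 8 1 5 7 3)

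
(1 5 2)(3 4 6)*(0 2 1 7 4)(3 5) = (0 2 7 4 6 5 1 3)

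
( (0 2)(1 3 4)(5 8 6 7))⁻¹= (0 2)(1 4 3)(5 7 6 8)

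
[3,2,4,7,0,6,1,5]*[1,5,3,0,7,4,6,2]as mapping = [0→0,1→3,2→7,3→2,4→1,5→6,6→5,7→4]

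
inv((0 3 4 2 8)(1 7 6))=(0 8 2 4 3)(1 6 7)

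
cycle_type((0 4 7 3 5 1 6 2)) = 8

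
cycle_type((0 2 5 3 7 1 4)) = 7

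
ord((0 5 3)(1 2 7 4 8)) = 15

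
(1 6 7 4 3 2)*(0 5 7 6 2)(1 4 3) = (0 5 7 3)(1 2 4)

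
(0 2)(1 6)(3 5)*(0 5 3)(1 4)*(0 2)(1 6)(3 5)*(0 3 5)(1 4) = (0 3)(1 4 6)(2 5)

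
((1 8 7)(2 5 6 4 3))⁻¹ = (1 7 8)(2 3 4 6 5)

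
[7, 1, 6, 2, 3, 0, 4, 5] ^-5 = [7, 1, 3, 4, 6, 0, 2, 5] 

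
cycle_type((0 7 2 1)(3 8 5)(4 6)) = 2.3.4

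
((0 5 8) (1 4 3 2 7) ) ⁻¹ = (0 8 5) (1 7 2 3 4) 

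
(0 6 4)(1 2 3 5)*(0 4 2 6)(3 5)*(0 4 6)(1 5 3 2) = (0 4 6 1)(2 3)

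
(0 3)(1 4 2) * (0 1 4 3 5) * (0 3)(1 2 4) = (0 5 3 2 1)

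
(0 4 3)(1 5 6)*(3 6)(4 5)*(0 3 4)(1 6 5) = (0 1)(4 5)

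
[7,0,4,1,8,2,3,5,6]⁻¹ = [1,3,5,6,2,7,8,0,4]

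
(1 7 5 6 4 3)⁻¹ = (1 3 4 6 5 7)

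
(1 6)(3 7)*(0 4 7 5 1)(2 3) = (0 4 7 2 3 5 1 6)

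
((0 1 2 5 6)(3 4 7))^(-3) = (0 2 6 1 5)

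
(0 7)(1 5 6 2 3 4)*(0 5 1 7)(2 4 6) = (2 3 6 4 7 5)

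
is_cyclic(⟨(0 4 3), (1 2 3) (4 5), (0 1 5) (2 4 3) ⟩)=no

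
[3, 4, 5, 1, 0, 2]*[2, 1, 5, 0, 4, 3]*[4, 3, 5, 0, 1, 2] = [4, 1, 0, 3, 5, 2]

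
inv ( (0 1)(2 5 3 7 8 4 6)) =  (0 1)(2 6 4 8 7 3 5)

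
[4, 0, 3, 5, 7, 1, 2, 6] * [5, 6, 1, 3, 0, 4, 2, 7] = [0, 5, 3, 4, 7, 6, 1, 2]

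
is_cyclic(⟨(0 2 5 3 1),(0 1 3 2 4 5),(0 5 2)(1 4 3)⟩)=no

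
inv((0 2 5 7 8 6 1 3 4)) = (0 4 3 1 6 8 7 5 2)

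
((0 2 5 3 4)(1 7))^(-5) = (1 7)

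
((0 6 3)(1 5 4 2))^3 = (1 2 4 5)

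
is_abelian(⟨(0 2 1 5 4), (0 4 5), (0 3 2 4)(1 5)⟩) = no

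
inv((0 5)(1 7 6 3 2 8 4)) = (0 5)(1 4 8 2 3 6 7)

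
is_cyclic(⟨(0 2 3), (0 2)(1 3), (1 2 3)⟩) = no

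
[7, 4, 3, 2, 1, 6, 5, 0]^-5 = [7, 4, 3, 2, 1, 6, 5, 0]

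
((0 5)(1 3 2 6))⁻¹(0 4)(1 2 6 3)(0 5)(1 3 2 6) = (1 2 3 6)(4 5)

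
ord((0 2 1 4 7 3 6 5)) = 8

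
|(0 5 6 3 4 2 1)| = 7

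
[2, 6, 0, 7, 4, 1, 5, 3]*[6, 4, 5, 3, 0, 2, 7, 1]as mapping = [0→5, 1→7, 2→6, 3→1, 4→0, 5→4, 6→2, 7→3]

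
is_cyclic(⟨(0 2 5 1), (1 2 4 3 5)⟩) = no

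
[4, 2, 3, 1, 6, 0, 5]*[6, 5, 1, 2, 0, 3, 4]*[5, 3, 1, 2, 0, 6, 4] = [5, 3, 1, 6, 0, 4, 2]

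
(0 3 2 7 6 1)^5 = (0 1 6 7 2 3)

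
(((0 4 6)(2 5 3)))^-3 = ()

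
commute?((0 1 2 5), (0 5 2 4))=no:(0 1 2 5) * (0 5 2 4)=(0 1 4), (0 5 2 4) * (0 1 2 5)=(1 2 4)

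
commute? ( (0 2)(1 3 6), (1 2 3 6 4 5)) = no: (0 2)(1 3 6) * (1 2 3 6 4 5) = (0 3 4 5 1 6 2), (1 2 3 6 4 5) * (0 2)(1 3 6) = (0 2 6 4 5 3 1)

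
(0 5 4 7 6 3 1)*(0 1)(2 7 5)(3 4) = (0 2 7 6 4 5 3)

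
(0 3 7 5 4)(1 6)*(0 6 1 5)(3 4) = (0 4 6 5 3 7)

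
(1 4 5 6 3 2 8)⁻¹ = (1 8 2 3 6 5 4)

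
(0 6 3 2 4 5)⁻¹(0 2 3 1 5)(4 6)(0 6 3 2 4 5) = (0 6 4 2 1)(3 5)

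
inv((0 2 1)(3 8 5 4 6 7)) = (0 1 2)(3 7 6 4 5 8)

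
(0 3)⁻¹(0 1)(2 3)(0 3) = (0 2)(1 3)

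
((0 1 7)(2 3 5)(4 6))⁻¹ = (0 7 1)(2 5 3)(4 6)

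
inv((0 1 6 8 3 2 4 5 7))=(0 7 5 4 2 3 8 6 1)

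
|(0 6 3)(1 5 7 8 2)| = 15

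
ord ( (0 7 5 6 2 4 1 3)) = 8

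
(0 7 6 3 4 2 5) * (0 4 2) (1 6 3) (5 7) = (0 5 4) (1 6) (2 7 3) 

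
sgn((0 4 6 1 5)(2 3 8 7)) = -1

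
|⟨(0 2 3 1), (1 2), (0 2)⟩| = 24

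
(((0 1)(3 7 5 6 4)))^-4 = (3 7 5 6 4)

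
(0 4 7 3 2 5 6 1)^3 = (0 3 6 4 2 1 7 5)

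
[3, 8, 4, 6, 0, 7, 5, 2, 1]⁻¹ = [4, 8, 7, 0, 2, 6, 3, 5, 1]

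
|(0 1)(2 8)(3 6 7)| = 6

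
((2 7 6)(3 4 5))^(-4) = (2 6 7)(3 5 4)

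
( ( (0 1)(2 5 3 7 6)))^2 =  (2 3 6 5 7)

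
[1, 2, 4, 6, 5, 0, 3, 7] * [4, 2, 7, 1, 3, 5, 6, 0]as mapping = [0→2, 1→7, 2→3, 3→6, 4→5, 5→4, 6→1, 7→0]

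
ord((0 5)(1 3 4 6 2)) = 10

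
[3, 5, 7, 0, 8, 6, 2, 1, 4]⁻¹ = [3, 7, 6, 0, 8, 1, 5, 2, 4]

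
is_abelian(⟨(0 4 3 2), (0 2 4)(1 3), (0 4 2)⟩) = no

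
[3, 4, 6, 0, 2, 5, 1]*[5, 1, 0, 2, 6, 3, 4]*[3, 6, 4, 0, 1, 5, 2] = [4, 2, 1, 5, 3, 0, 6]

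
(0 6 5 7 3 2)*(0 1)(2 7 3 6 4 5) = (0 4 5 3 7 6 2 1)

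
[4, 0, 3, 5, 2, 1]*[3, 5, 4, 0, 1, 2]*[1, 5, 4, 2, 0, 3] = [5, 2, 1, 4, 0, 3]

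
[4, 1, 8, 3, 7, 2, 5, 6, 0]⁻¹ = [8, 1, 5, 3, 0, 6, 7, 4, 2]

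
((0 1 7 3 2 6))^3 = (0 3)(1 2)(6 7)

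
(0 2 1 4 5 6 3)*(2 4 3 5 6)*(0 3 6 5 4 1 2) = (0 1 6 4 5)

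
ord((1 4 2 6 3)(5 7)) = 10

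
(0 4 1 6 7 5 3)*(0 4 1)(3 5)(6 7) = (0 1 7 3 4)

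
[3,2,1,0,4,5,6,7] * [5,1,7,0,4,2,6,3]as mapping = [0→0,1→7,2→1,3→5,4→4,5→2,6→6,7→3]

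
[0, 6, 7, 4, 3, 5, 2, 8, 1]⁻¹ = [0, 8, 6, 4, 3, 5, 1, 2, 7]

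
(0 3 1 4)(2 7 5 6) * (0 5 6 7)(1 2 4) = (0 3 2)(4 5 7 6)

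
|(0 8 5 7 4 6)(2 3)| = 6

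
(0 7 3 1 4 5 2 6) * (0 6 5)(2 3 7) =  (0 2 5 3 1 4)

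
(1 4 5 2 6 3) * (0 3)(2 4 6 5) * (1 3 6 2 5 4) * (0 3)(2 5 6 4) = (0 4 6 3)(1 5)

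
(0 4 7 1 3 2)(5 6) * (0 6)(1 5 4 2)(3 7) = (0 2 6 4 3 1 7 5)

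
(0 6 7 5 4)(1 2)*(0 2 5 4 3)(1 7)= (0 6 1 5 3)(2 7 4)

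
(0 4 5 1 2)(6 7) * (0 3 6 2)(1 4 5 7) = (0 5 4 7 2 3 6 1)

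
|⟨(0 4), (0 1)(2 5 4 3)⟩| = 72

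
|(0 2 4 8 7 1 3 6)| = 8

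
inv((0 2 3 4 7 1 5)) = (0 5 1 7 4 3 2)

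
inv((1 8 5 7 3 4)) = (1 4 3 7 5 8)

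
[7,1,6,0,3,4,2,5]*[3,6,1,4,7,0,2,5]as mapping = [0→5,1→6,2→2,3→3,4→4,5→7,6→1,7→0]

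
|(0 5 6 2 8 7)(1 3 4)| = 6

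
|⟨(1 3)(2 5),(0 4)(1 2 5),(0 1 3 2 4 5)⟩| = 720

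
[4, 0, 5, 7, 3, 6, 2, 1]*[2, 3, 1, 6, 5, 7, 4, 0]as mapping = [0→5, 1→2, 2→7, 3→0, 4→6, 5→4, 6→1, 7→3]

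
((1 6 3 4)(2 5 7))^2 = (1 3)(2 7 5)(4 6)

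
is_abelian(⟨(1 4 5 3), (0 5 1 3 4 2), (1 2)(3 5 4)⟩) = no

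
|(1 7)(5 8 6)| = 6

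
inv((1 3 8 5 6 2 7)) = (1 7 2 6 5 8 3)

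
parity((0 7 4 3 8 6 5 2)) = odd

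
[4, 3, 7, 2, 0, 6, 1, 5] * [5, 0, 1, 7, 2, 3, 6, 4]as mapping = [0→2, 1→7, 2→4, 3→1, 4→5, 5→6, 6→0, 7→3]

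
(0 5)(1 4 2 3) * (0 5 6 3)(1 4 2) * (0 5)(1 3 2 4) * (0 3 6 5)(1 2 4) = (0 5 3 2)(4 6)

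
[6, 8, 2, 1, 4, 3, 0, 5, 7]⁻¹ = [6, 3, 2, 5, 4, 7, 0, 8, 1]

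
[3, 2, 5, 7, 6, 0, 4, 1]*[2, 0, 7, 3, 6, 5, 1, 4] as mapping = [0→3, 1→7, 2→5, 3→4, 4→1, 5→2, 6→6, 7→0] 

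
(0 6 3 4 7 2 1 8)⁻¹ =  (0 8 1 2 7 4 3 6)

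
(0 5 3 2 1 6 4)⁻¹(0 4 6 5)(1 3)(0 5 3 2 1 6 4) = (0 4 3 5)(2 6)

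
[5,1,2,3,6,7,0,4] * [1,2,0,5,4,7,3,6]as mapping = [0→7,1→2,2→0,3→5,4→3,5→6,6→1,7→4]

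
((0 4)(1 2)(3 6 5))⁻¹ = (0 4)(1 2)(3 5 6)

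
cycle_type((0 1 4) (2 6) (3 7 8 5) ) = 2.3.4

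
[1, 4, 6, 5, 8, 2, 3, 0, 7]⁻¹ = [7, 0, 5, 6, 1, 3, 2, 8, 4]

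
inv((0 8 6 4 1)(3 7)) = (0 1 4 6 8)(3 7)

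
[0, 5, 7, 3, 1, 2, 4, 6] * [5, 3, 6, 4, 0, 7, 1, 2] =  [5, 7, 2, 4, 3, 6, 0, 1]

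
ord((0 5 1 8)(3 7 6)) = 12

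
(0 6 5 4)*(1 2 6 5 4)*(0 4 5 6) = (0 6 5 1 2)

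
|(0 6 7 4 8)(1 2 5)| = 15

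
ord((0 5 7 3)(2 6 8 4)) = 4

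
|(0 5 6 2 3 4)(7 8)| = 6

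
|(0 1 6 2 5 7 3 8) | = 8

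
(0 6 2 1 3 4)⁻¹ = (0 4 3 1 2 6)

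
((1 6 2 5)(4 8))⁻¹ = (1 5 2 6)(4 8)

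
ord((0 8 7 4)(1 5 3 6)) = 4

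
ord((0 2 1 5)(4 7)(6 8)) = 4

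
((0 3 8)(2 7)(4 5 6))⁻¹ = (0 8 3)(2 7)(4 6 5)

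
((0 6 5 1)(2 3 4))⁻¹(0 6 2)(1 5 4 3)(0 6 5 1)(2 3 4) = (0 1 2 4)(3 6 5)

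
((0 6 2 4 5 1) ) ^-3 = (0 4) (1 2) (5 6) 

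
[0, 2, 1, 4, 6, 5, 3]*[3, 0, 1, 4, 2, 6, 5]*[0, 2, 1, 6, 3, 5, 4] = [6, 2, 0, 1, 5, 4, 3]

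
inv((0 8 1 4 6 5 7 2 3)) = (0 3 2 7 5 6 4 1 8)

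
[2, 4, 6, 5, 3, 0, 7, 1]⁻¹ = [5, 7, 0, 4, 1, 3, 2, 6]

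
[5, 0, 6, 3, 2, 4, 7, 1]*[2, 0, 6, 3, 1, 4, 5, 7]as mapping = [0→4, 1→2, 2→5, 3→3, 4→6, 5→1, 6→7, 7→0]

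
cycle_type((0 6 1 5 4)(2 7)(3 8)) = 2^2.5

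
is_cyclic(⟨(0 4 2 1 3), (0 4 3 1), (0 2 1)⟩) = no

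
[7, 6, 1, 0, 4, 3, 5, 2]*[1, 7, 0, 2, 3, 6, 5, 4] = [4, 5, 7, 1, 3, 2, 6, 0]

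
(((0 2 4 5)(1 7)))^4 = ()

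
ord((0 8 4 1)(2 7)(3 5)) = 4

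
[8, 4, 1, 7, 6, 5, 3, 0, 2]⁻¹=[7, 2, 8, 6, 1, 5, 4, 3, 0]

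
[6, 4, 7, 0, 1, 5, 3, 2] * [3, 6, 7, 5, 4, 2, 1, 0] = [1, 4, 0, 3, 6, 2, 5, 7]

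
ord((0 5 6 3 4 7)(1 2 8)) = 6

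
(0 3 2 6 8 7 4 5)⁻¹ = (0 5 4 7 8 6 2 3)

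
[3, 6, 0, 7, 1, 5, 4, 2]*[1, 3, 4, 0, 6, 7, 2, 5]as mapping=[0→0, 1→2, 2→1, 3→5, 4→3, 5→7, 6→6, 7→4]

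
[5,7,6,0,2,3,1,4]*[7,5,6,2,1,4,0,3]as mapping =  [0→4,1→3,2→0,3→7,4→6,5→2,6→5,7→1]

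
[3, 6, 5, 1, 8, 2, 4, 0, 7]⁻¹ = [7, 3, 5, 0, 6, 2, 1, 8, 4]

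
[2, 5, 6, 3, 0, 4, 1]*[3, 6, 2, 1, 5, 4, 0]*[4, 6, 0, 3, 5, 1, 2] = [0, 5, 4, 6, 3, 1, 2]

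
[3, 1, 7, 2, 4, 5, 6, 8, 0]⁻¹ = [8, 1, 3, 0, 4, 5, 6, 2, 7]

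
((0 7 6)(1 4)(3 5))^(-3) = (1 4)(3 5)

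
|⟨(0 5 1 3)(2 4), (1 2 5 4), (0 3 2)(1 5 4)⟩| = 720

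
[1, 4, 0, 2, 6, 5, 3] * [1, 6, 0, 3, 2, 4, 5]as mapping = [0→6, 1→2, 2→1, 3→0, 4→5, 5→4, 6→3]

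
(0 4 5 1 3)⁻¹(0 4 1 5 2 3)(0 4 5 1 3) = (0 4 5 3 1 2)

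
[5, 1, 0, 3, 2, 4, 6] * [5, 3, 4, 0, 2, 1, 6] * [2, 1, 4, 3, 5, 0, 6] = [1, 3, 0, 2, 5, 4, 6]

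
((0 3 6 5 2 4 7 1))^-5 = (0 5 7 3 2 1 6 4)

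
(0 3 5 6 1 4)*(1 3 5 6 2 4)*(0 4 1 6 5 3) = (0 3 5 2 1 6)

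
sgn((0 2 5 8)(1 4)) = 1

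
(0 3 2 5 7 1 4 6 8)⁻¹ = (0 8 6 4 1 7 5 2 3)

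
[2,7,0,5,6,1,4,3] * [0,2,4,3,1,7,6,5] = [4,5,0,7,6,2,1,3]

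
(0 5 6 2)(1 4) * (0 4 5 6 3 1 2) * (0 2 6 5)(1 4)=(0 5 3 4 6 2 1)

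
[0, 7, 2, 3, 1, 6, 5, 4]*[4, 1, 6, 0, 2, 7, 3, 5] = [4, 5, 6, 0, 1, 3, 7, 2]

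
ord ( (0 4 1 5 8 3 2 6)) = 8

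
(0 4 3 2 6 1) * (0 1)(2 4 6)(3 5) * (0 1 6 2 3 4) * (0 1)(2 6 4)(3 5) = (0 6)(1 4 3)(2 5)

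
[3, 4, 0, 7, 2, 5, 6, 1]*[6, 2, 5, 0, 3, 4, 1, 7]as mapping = [0→0, 1→3, 2→6, 3→7, 4→5, 5→4, 6→1, 7→2]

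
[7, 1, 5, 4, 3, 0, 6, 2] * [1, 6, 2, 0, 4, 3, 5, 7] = [7, 6, 3, 4, 0, 1, 5, 2]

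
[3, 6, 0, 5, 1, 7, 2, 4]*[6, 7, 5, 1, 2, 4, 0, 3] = [1, 0, 6, 4, 7, 3, 5, 2]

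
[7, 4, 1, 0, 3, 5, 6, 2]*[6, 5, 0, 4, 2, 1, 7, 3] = [3, 2, 5, 6, 4, 1, 7, 0]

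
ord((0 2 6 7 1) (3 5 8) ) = 15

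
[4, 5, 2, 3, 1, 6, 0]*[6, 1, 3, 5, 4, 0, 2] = [4, 0, 3, 5, 1, 2, 6]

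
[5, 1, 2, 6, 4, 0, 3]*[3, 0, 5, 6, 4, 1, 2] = [1, 0, 5, 2, 4, 3, 6]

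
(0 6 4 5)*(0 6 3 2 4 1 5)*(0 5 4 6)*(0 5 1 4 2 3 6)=(0 6 4 1 2)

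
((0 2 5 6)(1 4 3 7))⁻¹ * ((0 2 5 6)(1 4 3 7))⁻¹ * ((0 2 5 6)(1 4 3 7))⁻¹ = (0 2 5 6)(1 4 3 7)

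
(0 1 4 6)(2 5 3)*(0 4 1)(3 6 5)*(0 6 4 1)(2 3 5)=(0 6 1)(2 5 4)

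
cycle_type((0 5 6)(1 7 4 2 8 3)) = 3.6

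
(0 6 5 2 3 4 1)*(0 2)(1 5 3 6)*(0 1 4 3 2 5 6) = (0 4 6 2)(1 5)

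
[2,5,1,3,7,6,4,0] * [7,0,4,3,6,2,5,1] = [4,2,0,3,1,5,6,7] 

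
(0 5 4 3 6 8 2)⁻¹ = (0 2 8 6 3 4 5)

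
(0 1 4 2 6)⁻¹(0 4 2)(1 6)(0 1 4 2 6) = (0 4)(1 2 6)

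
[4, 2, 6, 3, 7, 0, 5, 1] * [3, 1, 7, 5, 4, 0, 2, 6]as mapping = [0→4, 1→7, 2→2, 3→5, 4→6, 5→3, 6→0, 7→1]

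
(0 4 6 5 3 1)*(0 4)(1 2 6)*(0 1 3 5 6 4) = (0 1)(2 4 3)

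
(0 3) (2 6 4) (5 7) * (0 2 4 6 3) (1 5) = (1 5 7) (2 3) 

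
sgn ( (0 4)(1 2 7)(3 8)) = 1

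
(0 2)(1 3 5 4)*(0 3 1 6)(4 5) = (0 2 3 4 6)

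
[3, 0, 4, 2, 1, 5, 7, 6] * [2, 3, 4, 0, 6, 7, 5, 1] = [0, 2, 6, 4, 3, 7, 1, 5]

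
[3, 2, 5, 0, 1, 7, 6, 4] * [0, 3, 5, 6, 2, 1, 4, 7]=[6, 5, 1, 0, 3, 7, 4, 2]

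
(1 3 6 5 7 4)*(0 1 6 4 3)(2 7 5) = (0 1)(2 7 3 4 6)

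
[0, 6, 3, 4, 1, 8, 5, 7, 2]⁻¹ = [0, 4, 8, 2, 3, 6, 1, 7, 5]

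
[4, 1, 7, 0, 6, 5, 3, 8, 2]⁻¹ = [3, 1, 8, 6, 0, 5, 4, 2, 7]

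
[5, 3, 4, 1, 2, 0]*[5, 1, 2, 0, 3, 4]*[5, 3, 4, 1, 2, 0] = [2, 5, 1, 3, 4, 0]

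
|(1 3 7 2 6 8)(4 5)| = 6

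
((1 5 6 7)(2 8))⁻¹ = (1 7 6 5)(2 8)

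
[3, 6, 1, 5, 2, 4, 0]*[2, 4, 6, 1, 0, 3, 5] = [1, 5, 4, 3, 6, 0, 2]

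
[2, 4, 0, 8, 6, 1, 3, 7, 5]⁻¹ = [2, 5, 0, 6, 1, 8, 4, 7, 3]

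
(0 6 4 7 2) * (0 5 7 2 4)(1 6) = (0 1 6)(2 5 7 4)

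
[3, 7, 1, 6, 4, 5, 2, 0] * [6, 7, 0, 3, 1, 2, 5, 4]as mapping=[0→3, 1→4, 2→7, 3→5, 4→1, 5→2, 6→0, 7→6]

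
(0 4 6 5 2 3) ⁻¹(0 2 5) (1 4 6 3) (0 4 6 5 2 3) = (0 1 6 5) (2 4 3) 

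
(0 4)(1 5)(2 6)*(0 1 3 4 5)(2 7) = (0 5 3 4 1)(2 6 7)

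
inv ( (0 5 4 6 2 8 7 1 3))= (0 3 1 7 8 2 6 4 5)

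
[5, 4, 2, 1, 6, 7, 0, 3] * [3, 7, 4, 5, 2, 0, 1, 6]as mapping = [0→0, 1→2, 2→4, 3→7, 4→1, 5→6, 6→3, 7→5]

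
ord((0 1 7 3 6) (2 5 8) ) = 15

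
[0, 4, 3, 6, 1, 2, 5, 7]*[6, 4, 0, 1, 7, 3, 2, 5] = [6, 7, 1, 2, 4, 0, 3, 5]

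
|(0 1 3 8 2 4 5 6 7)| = 9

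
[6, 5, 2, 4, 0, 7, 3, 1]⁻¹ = [4, 7, 2, 6, 3, 1, 0, 5]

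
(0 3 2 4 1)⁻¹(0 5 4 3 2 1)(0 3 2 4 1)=(0 3 5 1 2 4)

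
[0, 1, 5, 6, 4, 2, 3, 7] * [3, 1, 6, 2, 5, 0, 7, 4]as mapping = [0→3, 1→1, 2→0, 3→7, 4→5, 5→6, 6→2, 7→4]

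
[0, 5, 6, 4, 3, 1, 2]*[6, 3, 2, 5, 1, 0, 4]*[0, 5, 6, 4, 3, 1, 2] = [2, 0, 3, 5, 1, 4, 6]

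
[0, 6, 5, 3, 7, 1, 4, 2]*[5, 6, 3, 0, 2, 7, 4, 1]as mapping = [0→5, 1→4, 2→7, 3→0, 4→1, 5→6, 6→2, 7→3]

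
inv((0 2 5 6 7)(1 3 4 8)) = (0 7 6 5 2)(1 8 4 3)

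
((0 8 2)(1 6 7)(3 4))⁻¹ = (0 2 8)(1 7 6)(3 4)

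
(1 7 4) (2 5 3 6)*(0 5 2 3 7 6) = (0 5 7 4 1 6 3) 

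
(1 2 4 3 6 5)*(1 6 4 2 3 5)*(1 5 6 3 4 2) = (1 4 6 5 3 2)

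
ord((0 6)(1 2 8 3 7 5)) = 6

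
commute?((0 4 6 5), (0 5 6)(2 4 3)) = no:(0 4 6 5)*(0 5 6)(2 4 3) = (0 3 2 4), (0 5 6)(2 4 3)*(0 4 6 5) = (2 6 4 3)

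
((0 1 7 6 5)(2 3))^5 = (2 3)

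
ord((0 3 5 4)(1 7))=4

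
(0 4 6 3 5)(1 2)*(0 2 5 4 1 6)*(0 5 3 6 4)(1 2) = (0 2 4 5 1 3)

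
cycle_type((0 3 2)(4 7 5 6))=3.4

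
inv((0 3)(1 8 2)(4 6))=(0 3)(1 2 8)(4 6)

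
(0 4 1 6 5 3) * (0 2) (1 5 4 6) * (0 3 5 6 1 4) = (0 1 4 6) (2 3) 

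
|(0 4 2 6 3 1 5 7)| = 8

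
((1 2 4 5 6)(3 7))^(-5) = (3 7)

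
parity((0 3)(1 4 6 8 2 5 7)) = odd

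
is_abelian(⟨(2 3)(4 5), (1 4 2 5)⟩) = no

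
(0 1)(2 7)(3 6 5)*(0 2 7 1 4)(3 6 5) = (0 4)(1 2)(3 5 6)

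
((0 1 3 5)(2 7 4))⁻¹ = (0 5 3 1)(2 4 7)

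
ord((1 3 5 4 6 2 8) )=7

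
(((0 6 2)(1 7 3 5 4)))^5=(0 2 6)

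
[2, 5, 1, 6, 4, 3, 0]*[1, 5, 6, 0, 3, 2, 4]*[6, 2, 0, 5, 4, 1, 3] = [3, 0, 1, 4, 5, 6, 2]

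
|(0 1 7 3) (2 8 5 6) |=4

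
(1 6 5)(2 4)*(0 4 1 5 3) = (0 4 2 1 6 3)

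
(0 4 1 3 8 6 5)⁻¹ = (0 5 6 8 3 1 4)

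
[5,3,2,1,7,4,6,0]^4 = [0,1,2,3,4,5,6,7]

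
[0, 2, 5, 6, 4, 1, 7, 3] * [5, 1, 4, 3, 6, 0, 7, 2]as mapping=[0→5, 1→4, 2→0, 3→7, 4→6, 5→1, 6→2, 7→3]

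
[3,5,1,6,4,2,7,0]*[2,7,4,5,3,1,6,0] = [5,1,7,6,3,4,0,2]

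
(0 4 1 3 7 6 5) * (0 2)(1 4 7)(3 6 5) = (0 7 5 2)(1 6 3)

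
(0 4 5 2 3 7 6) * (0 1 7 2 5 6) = (0 4 6 1 7)(2 3)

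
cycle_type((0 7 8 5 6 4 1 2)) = 8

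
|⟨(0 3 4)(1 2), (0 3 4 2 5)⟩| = 720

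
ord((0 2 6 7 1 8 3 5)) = 8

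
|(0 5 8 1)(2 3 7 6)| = 4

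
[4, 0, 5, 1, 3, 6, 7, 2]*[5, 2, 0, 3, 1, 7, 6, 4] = [1, 5, 7, 2, 3, 6, 4, 0] 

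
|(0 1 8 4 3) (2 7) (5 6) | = 10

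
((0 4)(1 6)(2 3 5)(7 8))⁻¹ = (0 4)(1 6)(2 5 3)(7 8)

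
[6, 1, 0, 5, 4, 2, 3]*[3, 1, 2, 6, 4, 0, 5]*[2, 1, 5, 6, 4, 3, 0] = [3, 1, 6, 2, 4, 5, 0]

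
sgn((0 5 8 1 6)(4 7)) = -1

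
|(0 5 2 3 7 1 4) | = 7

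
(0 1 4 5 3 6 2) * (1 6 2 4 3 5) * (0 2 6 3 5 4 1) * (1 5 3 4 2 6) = (0 4)(1 3)(2 6 5)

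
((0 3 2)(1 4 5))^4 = (0 3 2)(1 4 5)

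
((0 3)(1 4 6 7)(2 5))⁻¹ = (0 3)(1 7 6 4)(2 5)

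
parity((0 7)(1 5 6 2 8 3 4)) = odd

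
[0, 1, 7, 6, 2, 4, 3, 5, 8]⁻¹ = [0, 1, 4, 6, 5, 7, 3, 2, 8]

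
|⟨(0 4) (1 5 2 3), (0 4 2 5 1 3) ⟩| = 72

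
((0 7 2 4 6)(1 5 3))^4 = (0 6 4 2 7)(1 5 3)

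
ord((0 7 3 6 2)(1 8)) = 10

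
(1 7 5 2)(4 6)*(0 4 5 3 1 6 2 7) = (0 4 2 6 5 7 3 1)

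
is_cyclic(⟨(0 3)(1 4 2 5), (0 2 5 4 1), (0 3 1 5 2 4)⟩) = no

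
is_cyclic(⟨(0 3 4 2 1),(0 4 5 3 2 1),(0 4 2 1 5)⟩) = no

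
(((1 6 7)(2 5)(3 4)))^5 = (1 7 6)(2 5)(3 4)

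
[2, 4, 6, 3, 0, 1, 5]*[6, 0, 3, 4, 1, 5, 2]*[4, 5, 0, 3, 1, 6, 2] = [3, 5, 0, 1, 2, 4, 6]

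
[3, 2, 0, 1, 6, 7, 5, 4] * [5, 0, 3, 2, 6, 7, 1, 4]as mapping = [0→2, 1→3, 2→5, 3→0, 4→1, 5→4, 6→7, 7→6]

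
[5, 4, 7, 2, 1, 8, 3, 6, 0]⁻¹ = [8, 4, 3, 6, 1, 0, 7, 2, 5]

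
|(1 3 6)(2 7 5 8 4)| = 15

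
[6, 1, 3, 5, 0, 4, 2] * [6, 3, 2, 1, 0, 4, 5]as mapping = [0→5, 1→3, 2→1, 3→4, 4→6, 5→0, 6→2]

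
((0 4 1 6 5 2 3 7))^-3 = (0 2 1 7 5 4 3 6)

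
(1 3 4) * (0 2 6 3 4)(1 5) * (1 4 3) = (0 2 6 1 3)(4 5)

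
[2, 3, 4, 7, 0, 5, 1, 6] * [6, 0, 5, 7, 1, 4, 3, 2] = [5, 7, 1, 2, 6, 4, 0, 3]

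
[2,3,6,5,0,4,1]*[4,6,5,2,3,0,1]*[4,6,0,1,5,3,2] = [3,0,6,4,5,1,2]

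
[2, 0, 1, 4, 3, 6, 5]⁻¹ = [1, 2, 0, 4, 3, 6, 5]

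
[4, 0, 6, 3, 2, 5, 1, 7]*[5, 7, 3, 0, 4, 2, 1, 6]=[4, 5, 1, 0, 3, 2, 7, 6]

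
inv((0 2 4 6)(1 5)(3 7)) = (0 6 4 2)(1 5)(3 7)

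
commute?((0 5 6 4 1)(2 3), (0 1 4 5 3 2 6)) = no:(0 5 6 4 1)(2 3)*(0 1 4 5 3 2 6) = (0 3 6 5), (0 1 4 5 3 2 6)*(0 5 6 4 1)(2 3) = (2 4 6 5)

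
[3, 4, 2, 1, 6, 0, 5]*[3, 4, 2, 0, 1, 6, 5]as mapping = [0→0, 1→1, 2→2, 3→4, 4→5, 5→3, 6→6]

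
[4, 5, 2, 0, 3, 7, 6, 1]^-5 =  [4, 5, 2, 0, 3, 7, 6, 1]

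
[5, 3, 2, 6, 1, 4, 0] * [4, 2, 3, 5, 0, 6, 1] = [6, 5, 3, 1, 2, 0, 4]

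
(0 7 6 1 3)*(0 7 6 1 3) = (0 6 3 7 1)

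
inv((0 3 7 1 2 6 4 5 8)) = (0 8 5 4 6 2 1 7 3)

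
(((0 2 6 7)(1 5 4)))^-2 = (0 6)(1 5 4)(2 7)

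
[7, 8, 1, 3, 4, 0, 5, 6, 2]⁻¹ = [5, 2, 8, 3, 4, 6, 7, 0, 1]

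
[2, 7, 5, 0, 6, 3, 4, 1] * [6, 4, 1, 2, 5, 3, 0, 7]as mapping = [0→1, 1→7, 2→3, 3→6, 4→0, 5→2, 6→5, 7→4]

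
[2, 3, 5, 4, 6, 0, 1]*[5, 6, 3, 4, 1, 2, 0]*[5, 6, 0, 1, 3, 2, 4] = [1, 3, 0, 6, 5, 2, 4]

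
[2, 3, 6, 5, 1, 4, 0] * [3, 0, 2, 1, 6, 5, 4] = [2, 1, 4, 5, 0, 6, 3]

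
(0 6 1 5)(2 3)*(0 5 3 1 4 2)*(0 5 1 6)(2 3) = (1 2 6 4 3 5)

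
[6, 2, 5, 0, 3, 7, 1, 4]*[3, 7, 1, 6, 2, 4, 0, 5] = [0, 1, 4, 3, 6, 5, 7, 2]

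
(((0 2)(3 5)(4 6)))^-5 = (0 2)(3 5)(4 6)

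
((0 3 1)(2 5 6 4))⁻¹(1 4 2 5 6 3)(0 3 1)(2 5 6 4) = (0 2 5 6 4 1)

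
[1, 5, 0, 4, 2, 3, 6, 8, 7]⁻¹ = [2, 0, 4, 5, 3, 1, 6, 8, 7]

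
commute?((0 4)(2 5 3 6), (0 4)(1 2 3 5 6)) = no:(0 4)(2 5 3 6)*(0 4)(1 2 3 5 6) = (1 2 6 3), (0 4)(1 2 3 5 6)*(0 4)(2 5 3 6) = (1 5 2 6)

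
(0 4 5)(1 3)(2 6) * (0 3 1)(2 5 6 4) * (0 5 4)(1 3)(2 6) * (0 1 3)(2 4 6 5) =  (0 5 3 2 1)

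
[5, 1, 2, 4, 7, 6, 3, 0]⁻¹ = [7, 1, 2, 6, 3, 0, 5, 4]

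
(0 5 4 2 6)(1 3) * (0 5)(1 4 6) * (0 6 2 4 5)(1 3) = (0 6)(2 3 5)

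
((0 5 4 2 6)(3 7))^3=(0 2 5 6 4)(3 7)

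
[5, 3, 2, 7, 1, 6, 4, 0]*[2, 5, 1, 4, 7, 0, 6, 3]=[0, 4, 1, 3, 5, 6, 7, 2]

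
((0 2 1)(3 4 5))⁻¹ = (0 1 2)(3 5 4)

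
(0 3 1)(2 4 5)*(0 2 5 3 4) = (0 4 3 1 2)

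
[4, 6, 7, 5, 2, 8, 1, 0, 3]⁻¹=[7, 6, 4, 8, 0, 3, 1, 2, 5]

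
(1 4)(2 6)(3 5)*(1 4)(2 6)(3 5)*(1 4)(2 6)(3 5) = (1 4)(2 6)(3 5)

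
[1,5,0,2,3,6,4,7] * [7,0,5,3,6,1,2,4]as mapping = [0→0,1→1,2→7,3→5,4→3,5→2,6→6,7→4]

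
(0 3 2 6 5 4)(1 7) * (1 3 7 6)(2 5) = (0 7 3 5 4)(1 6 2)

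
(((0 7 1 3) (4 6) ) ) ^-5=(0 3 1 7) (4 6) 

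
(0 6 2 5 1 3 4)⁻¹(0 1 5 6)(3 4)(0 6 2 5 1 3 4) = (0 4)(1 2 6 3)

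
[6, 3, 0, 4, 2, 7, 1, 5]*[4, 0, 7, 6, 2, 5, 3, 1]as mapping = [0→3, 1→6, 2→4, 3→2, 4→7, 5→1, 6→0, 7→5]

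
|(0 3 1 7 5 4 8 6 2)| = 9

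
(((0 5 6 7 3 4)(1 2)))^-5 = (0 5 6 7 3 4)(1 2)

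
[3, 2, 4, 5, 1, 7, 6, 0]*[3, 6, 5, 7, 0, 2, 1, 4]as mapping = [0→7, 1→5, 2→0, 3→2, 4→6, 5→4, 6→1, 7→3]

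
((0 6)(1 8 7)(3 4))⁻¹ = (0 6)(1 7 8)(3 4)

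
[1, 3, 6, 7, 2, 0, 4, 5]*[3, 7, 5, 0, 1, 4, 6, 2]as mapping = [0→7, 1→0, 2→6, 3→2, 4→5, 5→3, 6→1, 7→4]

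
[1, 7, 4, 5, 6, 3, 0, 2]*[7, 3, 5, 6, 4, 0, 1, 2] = [3, 2, 4, 0, 1, 6, 7, 5]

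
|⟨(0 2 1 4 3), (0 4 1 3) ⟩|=20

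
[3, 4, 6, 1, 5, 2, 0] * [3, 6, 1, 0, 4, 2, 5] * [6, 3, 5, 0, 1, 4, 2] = [6, 1, 4, 2, 5, 3, 0]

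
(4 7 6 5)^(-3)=(4 7 6 5)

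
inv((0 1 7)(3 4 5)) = (0 7 1)(3 5 4)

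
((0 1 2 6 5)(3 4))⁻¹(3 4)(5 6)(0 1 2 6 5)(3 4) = (0 5)(3 4)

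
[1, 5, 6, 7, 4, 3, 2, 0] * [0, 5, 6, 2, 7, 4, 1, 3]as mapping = [0→5, 1→4, 2→1, 3→3, 4→7, 5→2, 6→6, 7→0]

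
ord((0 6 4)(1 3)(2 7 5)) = 6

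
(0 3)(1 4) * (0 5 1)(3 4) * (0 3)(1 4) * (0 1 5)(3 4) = (0 5 3)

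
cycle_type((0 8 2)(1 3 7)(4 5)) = 2.3^2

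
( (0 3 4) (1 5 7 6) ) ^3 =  (1 6 7 5) 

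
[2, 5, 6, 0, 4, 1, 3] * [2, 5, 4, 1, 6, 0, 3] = [4, 0, 3, 2, 6, 5, 1]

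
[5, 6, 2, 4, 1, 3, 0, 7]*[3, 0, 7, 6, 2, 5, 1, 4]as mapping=[0→5, 1→1, 2→7, 3→2, 4→0, 5→6, 6→3, 7→4]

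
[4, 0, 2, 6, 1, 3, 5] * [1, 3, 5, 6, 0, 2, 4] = [0, 1, 5, 4, 3, 6, 2]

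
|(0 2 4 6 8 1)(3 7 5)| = 6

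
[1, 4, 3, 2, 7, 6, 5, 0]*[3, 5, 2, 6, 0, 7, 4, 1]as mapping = [0→5, 1→0, 2→6, 3→2, 4→1, 5→4, 6→7, 7→3]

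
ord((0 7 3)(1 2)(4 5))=6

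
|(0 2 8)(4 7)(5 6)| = 6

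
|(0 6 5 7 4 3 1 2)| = 8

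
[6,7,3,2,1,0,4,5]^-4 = [4,5,2,3,7,6,1,0]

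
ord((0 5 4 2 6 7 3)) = 7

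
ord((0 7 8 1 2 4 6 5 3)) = 9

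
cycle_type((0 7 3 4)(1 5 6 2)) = 4^2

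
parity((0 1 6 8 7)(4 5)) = odd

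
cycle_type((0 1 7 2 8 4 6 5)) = 8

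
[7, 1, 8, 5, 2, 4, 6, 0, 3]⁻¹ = [7, 1, 4, 8, 5, 3, 6, 0, 2]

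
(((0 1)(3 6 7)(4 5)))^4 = (3 6 7)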